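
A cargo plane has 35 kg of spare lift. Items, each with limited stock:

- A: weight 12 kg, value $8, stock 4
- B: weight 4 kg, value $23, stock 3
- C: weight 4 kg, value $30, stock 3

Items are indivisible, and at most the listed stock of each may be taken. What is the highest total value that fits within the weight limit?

$159

Top feasible selections:
- 3×B + 3×C: weight 24, value 159
- 1×A + 2×B + 3×C: weight 32, value 144
- 1×A + 3×B + 2×C: weight 32, value 137
Best: $159.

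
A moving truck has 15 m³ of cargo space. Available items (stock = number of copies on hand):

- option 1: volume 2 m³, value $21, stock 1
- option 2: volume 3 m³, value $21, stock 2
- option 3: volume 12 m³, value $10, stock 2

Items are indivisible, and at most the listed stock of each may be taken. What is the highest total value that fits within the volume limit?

$63

Best selections within volume 15 and stock limits:
- 1×option 1 + 2×option 2: volume 8, value 63
- 1×option 1 + 1×option 2: volume 5, value 42
- 2×option 2: volume 6, value 42
Best: $63.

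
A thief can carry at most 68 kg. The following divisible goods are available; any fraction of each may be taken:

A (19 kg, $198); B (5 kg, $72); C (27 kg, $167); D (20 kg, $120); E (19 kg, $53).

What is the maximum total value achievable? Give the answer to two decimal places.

539.00

Take in order of value per unit:
- B (72/5 per unit): all 5 → value 72, running total 72.00
- A (198/19 per unit): all 19 → value 198, running total 270.00
- C (167/27 per unit): all 27 → value 167, running total 437.00
- D (120/20 per unit): 17 of 20 → value 17×120/20 = 102.0000, running total 539.00
Total 539.00.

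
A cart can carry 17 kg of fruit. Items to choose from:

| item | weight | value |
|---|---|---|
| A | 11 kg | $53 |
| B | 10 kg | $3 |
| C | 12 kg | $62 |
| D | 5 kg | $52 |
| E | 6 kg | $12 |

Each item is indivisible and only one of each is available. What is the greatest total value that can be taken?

$114

Check high-value combinations within 17 kg:
- C+D: weight 12+5=17, value 62+52=114
- A+D: weight 11+5=16, value 53+52=105
- A+E: weight 11+6=17, value 53+12=65
Best: $114.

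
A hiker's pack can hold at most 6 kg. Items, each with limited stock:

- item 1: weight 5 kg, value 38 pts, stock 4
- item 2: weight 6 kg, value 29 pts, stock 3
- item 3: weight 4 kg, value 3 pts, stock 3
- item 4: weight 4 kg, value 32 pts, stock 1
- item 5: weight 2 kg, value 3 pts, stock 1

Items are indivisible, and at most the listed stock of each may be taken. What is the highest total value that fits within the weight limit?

38 pts

Top feasible selections:
- 1×item 1: weight 5, value 38
- 1×item 4 + 1×item 5: weight 6, value 35
- 1×item 4: weight 4, value 32
- 1×item 2: weight 6, value 29
Best: 38 pts.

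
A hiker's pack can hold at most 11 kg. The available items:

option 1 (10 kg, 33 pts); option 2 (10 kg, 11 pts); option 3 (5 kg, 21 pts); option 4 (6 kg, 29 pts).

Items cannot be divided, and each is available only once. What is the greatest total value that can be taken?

50 pts

Check high-value combinations within 11 kg:
- option 3+option 4: weight 5+6=11, value 21+29=50
- option 1: weight 10, value 33
- option 4: weight 6, value 29
- option 3: weight 5, value 21
Best: 50 pts.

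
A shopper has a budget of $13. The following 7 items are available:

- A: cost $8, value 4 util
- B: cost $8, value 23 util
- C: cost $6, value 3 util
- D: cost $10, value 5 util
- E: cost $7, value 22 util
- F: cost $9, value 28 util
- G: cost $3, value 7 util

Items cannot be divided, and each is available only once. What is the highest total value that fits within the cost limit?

35 util

Check high-value combinations within $13:
- F+G: cost 9+3=12, value 28+7=35
- B+G: cost 8+3=11, value 23+7=30
- E+G: cost 7+3=10, value 22+7=29
- F: cost 9, value 28
Best: 35 util.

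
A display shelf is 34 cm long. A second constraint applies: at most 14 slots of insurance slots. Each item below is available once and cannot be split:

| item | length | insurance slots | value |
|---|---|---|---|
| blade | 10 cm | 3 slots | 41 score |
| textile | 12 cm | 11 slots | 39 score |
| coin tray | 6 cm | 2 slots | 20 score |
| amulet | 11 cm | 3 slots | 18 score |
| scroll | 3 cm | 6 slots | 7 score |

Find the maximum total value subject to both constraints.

Feasible sets respecting both limits:
- blade+coin tray+amulet+scroll: length 30, insurance slots 14, value 86
- blade+textile: length 22, insurance slots 14, value 80
- blade+coin tray+amulet: length 27, insurance slots 8, value 79
- blade+coin tray+scroll: length 19, insurance slots 11, value 68
Best: 86 score.

86 score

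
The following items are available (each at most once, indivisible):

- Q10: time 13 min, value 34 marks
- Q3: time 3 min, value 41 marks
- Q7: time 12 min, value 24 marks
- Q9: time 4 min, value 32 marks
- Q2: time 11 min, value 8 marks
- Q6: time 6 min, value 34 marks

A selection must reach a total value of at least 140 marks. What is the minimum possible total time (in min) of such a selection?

Subsets with value ≥ 140, sorted by total time:
- Q10+Q3+Q9+Q6: time 26, value 141
- Q10+Q3+Q9+Q2+Q6: time 37, value 149
Minimum time: 26 min.

26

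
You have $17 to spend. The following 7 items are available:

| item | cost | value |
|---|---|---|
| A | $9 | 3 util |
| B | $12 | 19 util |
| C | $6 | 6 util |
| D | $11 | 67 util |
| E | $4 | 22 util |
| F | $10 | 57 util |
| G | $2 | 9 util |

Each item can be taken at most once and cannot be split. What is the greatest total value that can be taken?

98 util

Check high-value combinations within $17:
- D+E+G: cost 11+4+2=17, value 67+22+9=98
- D+E: cost 11+4=15, value 67+22=89
- E+F+G: cost 4+10+2=16, value 22+57+9=88
Best: 98 util.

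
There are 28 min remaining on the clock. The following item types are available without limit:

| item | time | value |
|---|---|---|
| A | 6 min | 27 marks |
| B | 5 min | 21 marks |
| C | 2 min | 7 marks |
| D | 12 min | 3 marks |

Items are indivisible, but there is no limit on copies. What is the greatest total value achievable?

Best value-per-unit is A at 27/6; filling with it alone gives 4×27 = 108.
Optimal mix: 3×A + 2×B → time 28, value 123.

123 marks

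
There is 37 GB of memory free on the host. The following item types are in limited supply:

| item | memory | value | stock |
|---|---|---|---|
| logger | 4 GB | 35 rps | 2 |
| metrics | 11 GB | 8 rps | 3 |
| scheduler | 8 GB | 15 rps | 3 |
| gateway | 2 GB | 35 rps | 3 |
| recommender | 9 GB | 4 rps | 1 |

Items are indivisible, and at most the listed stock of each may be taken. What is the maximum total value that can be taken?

205 rps

Top feasible selections:
- 2×logger + 2×scheduler + 3×gateway: memory 30, value 205
- 2×logger + 1×metrics + 1×scheduler + 3×gateway: memory 33, value 198
Best: 205 rps.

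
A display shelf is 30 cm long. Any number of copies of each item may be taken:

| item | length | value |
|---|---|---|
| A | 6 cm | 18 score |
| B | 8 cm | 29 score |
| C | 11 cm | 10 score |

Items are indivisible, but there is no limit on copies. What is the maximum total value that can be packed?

105 score

Best value-per-unit is B at 29/8; filling with it alone gives 3×29 = 87.
Optimal mix: 1×A + 3×B → length 30, value 105.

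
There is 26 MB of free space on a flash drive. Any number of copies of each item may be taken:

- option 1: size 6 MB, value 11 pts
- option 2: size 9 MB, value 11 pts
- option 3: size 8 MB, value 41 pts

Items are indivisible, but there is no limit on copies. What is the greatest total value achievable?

123 pts

Best value-per-unit is option 3 at 41/8, and filling with it alone uses size 3×8=24. No mix of the others beats 3×41 = 123.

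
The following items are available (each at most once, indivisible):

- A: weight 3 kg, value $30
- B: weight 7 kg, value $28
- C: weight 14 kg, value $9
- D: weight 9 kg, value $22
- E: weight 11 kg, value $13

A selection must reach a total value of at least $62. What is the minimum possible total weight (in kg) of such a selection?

19

Subsets with value ≥ 62, sorted by total weight:
- A+B+D: weight 19, value 80
- A+B+E: weight 21, value 71
- A+D+E: weight 23, value 65
- A+B+C: weight 24, value 67
Minimum weight: 19 kg.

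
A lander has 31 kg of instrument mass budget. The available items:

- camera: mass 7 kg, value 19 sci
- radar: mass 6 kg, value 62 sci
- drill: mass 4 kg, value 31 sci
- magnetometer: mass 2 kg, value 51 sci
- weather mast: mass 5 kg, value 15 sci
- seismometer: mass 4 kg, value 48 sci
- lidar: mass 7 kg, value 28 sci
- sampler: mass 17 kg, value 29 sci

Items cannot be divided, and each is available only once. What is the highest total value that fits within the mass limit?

239 sci

This is a 0/1 knapsack; check combinations near the capacity.
- camera+radar+drill+magnetometer+seismometer+lidar: mass 7+6+4+2+4+7=30, value 19+62+31+51+48+28=239
- radar+drill+magnetometer+weather mast+seismometer+lidar: mass 6+4+2+5+4+7=28, value 62+31+51+15+48+28=235
- camera+radar+drill+magnetometer+weather mast+seismometer: mass 7+6+4+2+5+4=28, value 19+62+31+51+15+48=226
Best: 239 sci.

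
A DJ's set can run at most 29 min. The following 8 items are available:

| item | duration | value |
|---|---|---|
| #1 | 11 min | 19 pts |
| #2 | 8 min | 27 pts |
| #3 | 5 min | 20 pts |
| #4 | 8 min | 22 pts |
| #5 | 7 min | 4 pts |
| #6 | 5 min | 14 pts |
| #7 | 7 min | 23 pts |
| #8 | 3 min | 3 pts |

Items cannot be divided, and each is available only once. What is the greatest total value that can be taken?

92 pts

This is a 0/1 knapsack; check combinations near the capacity.
- #2+#3+#4+#7: duration 8+5+8+7=28, value 27+20+22+23=92
- #2+#3+#6+#7+#8: duration 8+5+5+7+3=28, value 27+20+14+23+3=87
- #2+#4+#6+#7: duration 8+8+5+7=28, value 27+22+14+23=86
- #2+#3+#4+#6+#8: duration 8+5+8+5+3=29, value 27+20+22+14+3=86
- #2+#3+#6+#7: duration 8+5+5+7=25, value 27+20+14+23=84
Best: 92 pts.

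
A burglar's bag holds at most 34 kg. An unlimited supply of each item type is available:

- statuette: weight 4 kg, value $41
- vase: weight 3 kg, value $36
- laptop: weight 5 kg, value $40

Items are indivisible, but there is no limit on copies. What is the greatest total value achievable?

$401

Best value-per-unit is vase at 36/3; filling with it alone gives 11×36 = 396.
Optimal mix: 1×statuette + 10×vase → weight 34, value 401.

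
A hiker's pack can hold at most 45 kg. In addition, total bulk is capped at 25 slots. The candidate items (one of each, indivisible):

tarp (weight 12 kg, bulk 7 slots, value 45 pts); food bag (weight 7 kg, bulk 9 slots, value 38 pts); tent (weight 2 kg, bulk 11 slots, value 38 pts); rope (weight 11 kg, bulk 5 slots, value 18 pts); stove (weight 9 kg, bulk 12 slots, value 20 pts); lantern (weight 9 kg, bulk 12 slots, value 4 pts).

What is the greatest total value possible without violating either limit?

Feasible sets respecting both limits:
- tarp+food bag+rope: weight 30, bulk 21, value 101
- tarp+tent+rope: weight 25, bulk 23, value 101
- food bag+tent+rope: weight 20, bulk 25, value 94
- tarp+food bag: weight 19, bulk 16, value 83
Best: 101 pts.

101 pts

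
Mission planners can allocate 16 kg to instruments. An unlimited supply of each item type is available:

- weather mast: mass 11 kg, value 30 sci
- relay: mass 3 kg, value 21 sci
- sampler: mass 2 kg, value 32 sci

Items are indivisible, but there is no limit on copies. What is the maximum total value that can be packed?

256 sci

Best value-per-unit is sampler at 32/2, and filling with it alone uses mass 8×2=16. No mix of the others beats 8×32 = 256.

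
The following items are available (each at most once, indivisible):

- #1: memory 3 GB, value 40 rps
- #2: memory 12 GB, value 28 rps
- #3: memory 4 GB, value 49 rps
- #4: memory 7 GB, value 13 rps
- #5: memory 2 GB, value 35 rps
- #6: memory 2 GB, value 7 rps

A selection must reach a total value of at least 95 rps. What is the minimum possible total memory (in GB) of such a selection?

9

Subsets with value ≥ 95, sorted by total memory:
- #1+#3+#5: memory 9, value 124
- #1+#3+#6: memory 9, value 96
- #1+#3+#5+#6: memory 11, value 131
- #3+#4+#5: memory 13, value 97
Minimum memory: 9 GB.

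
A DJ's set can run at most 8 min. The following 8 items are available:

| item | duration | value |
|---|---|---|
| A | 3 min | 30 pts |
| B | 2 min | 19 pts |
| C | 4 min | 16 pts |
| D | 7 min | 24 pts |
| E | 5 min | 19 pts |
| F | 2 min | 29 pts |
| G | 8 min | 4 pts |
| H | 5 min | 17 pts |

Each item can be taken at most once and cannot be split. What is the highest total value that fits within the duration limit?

78 pts

Check high-value combinations within 8 min:
- A+B+F: duration 3+2+2=7, value 30+19+29=78
- B+C+F: duration 2+4+2=8, value 19+16+29=64
- A+F: duration 3+2=5, value 30+29=59
- A+B: duration 3+2=5, value 30+19=49
- A+E: duration 3+5=8, value 30+19=49
Best: 78 pts.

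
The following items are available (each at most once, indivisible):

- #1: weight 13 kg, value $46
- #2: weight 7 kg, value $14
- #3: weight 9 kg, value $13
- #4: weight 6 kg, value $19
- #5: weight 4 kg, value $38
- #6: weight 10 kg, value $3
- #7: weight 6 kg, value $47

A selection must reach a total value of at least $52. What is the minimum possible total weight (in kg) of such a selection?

Subsets with value ≥ 52, sorted by total weight:
- #5+#7: weight 10, value 85
- #4+#5: weight 10, value 57
- #2+#5: weight 11, value 52
- #4+#7: weight 12, value 66
Minimum weight: 10 kg.

10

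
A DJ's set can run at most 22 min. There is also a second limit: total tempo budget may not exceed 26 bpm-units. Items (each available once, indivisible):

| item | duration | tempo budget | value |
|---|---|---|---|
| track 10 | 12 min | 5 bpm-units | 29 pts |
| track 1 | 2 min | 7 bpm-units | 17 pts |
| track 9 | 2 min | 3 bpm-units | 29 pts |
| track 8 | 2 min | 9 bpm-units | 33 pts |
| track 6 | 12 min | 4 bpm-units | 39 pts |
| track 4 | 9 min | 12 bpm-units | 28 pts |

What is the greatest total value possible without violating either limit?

118 pts

Feasible sets respecting both limits:
- track 1+track 9+track 8+track 6: duration 18, tempo budget 23, value 118
- track 10+track 1+track 9+track 8: duration 18, tempo budget 24, value 108
- track 9+track 8+track 6: duration 16, tempo budget 16, value 101
- track 10+track 9+track 8: duration 16, tempo budget 17, value 91
Best: 118 pts.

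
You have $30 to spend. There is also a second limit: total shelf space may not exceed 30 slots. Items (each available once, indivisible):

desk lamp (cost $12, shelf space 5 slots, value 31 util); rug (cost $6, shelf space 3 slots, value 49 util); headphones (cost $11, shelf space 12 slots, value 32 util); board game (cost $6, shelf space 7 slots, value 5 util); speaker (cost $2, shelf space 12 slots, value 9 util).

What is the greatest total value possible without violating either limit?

112 util

Feasible sets respecting both limits:
- desk lamp+rug+headphones: cost 29, shelf space 20, value 112
- desk lamp+rug+board game+speaker: cost 26, shelf space 27, value 94
- rug+headphones+speaker: cost 19, shelf space 27, value 90
- desk lamp+rug+speaker: cost 20, shelf space 20, value 89
Best: 112 util.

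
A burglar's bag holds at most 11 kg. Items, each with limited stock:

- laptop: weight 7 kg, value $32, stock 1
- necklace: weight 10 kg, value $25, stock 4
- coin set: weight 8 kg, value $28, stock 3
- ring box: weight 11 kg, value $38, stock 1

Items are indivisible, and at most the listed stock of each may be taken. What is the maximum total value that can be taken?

$38

Top feasible selections:
- 1×ring box: weight 11, value 38
- 1×laptop: weight 7, value 32
- 1×coin set: weight 8, value 28
- 1×necklace: weight 10, value 25
Best: $38.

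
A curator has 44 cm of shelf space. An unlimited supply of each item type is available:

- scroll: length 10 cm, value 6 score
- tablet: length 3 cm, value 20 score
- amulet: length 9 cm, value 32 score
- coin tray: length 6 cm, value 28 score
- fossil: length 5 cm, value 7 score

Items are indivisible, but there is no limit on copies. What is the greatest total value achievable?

Best value-per-unit is tablet at 20/3, and filling with it alone uses length 14×3=42. No mix of the others beats 14×20 = 280.

280 score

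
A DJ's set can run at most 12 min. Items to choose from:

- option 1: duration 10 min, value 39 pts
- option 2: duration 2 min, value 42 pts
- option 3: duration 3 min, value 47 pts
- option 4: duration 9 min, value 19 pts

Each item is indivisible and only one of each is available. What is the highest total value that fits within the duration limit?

89 pts

This is a 0/1 knapsack; check combinations near the capacity.
- option 2+option 3: duration 2+3=5, value 42+47=89
- option 1+option 2: duration 10+2=12, value 39+42=81
- option 3+option 4: duration 3+9=12, value 47+19=66
Best: 89 pts.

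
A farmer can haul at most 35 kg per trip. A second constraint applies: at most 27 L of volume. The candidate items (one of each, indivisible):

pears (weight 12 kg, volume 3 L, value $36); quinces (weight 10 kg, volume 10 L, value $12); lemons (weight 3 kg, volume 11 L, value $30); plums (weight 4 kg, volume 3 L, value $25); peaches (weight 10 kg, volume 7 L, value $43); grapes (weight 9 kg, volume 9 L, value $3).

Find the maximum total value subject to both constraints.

Feasible sets respecting both limits:
- pears+lemons+plums+peaches: weight 29, volume 24, value 134
- pears+lemons+peaches: weight 25, volume 21, value 109
- pears+plums+peaches+grapes: weight 35, volume 22, value 107
- pears+plums+peaches: weight 26, volume 13, value 104
Best: $134.

$134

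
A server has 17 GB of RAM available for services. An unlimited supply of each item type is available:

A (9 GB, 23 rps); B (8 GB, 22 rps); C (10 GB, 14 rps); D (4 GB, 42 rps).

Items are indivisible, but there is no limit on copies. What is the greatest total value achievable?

Best value-per-unit is D at 42/4, and filling with it alone uses memory 4×4=16. No mix of the others beats 4×42 = 168.

168 rps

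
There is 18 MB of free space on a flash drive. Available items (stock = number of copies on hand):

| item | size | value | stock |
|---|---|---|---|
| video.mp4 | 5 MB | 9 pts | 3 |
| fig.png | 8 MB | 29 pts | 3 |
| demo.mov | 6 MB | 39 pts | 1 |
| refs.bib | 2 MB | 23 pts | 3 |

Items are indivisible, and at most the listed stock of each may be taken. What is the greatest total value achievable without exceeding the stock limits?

117 pts

Best selections within size 18 and stock limits:
- 1×video.mp4 + 1×demo.mov + 3×refs.bib: size 17, value 117
- 1×fig.png + 1×demo.mov + 2×refs.bib: size 18, value 114
- 1×demo.mov + 3×refs.bib: size 12, value 108
Best: 117 pts.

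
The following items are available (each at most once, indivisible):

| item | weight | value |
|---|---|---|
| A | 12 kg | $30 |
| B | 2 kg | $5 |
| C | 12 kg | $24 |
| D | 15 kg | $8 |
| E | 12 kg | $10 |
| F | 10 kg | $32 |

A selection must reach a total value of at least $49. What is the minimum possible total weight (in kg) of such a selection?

Subsets with value ≥ 49, sorted by total weight:
- A+F: weight 22, value 62
- C+F: weight 22, value 56
- A+B+F: weight 24, value 67
Minimum weight: 22 kg.

22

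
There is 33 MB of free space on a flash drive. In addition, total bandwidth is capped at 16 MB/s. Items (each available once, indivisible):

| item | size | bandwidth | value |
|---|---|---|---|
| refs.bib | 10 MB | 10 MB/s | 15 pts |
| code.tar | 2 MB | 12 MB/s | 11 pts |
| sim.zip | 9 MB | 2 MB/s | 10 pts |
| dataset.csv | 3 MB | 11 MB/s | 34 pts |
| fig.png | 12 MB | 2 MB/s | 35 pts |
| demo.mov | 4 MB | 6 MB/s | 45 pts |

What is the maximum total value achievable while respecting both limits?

90 pts

Feasible sets respecting both limits:
- sim.zip+fig.png+demo.mov: size 25, bandwidth 10, value 90
- fig.png+demo.mov: size 16, bandwidth 8, value 80
- sim.zip+dataset.csv+fig.png: size 24, bandwidth 15, value 79
- dataset.csv+fig.png: size 15, bandwidth 13, value 69
Best: 90 pts.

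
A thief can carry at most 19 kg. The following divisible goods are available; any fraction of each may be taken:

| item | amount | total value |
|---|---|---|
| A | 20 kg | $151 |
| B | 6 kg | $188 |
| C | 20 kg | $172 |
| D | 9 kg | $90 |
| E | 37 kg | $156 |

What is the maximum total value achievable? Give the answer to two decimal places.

312.40

Take in order of value per unit:
- B (188/6 per unit): all 6 → value 188, running total 188.00
- D (90/9 per unit): all 9 → value 90, running total 278.00
- C (172/20 per unit): 4 of 20 → value 4×172/20 = 34.4000, running total 312.40
Total 312.40.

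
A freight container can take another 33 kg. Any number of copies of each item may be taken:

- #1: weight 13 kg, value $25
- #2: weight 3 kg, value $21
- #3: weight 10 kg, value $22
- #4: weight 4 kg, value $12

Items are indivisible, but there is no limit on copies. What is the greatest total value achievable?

$231

Best value-per-unit is #2 at 21/3, and filling with it alone uses weight 11×3=33. No mix of the others beats 11×21 = 231.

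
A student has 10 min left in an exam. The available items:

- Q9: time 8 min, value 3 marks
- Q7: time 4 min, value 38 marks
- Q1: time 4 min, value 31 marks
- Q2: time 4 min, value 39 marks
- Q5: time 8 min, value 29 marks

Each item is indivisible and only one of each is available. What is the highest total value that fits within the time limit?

This is a 0/1 knapsack; check combinations near the capacity.
- Q7+Q2: time 4+4=8, value 38+39=77
- Q1+Q2: time 4+4=8, value 31+39=70
- Q7+Q1: time 4+4=8, value 38+31=69
- Q2: time 4, value 39
Best: 77 marks.

77 marks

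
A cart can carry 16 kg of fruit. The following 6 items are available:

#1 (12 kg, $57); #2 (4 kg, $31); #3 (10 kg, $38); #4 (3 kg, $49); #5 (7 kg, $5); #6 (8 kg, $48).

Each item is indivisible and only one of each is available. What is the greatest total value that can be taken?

$128

Check high-value combinations within 16 kg:
- #2+#4+#6: weight 4+3+8=15, value 31+49+48=128
- #1+#4: weight 12+3=15, value 57+49=106
- #4+#6: weight 3+8=11, value 49+48=97
- #1+#2: weight 12+4=16, value 57+31=88
- #3+#4: weight 10+3=13, value 38+49=87
Best: $128.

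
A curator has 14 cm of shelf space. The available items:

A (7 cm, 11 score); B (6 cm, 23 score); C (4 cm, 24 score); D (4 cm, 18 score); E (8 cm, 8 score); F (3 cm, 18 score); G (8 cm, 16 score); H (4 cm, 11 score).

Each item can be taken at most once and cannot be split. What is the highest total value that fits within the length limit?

Check high-value combinations within 14 cm:
- B+C+F: length 6+4+3=13, value 23+24+18=65
- B+C+D: length 6+4+4=14, value 23+24+18=65
- C+D+F: length 4+4+3=11, value 24+18+18=60
- B+D+F: length 6+4+3=13, value 23+18+18=59
Best: 65 score.

65 score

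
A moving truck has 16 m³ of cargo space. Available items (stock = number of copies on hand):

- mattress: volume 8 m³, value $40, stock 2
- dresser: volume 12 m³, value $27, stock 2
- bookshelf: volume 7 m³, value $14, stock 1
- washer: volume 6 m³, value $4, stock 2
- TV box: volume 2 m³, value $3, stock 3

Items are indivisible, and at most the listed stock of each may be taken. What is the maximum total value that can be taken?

Top feasible selections:
- 2×mattress: volume 16, value 80
- 1×mattress + 1×bookshelf: volume 15, value 54
- 1×mattress + 3×TV box: volume 14, value 49
- 1×mattress + 1×washer + 1×TV box: volume 16, value 47
Best: $80.

$80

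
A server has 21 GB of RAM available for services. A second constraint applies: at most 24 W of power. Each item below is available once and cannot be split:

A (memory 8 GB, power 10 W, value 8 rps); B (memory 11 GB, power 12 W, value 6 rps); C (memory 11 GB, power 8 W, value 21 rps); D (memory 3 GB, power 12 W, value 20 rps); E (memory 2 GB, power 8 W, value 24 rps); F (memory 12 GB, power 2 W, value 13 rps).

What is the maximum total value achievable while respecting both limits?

Feasible sets respecting both limits:
- D+E+F: memory 17, power 22, value 57
- C+E: memory 13, power 16, value 45
- D+E: memory 5, power 20, value 44
- C+D: memory 14, power 20, value 41
Best: 57 rps.

57 rps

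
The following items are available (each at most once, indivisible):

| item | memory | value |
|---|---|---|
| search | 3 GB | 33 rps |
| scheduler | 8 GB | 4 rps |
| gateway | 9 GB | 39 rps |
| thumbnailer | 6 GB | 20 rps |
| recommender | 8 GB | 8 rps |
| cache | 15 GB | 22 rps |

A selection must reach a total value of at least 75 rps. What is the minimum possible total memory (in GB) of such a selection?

Subsets with value ≥ 75, sorted by total memory:
- search+gateway+thumbnailer: memory 18, value 92
- search+gateway+recommender: memory 20, value 80
- search+scheduler+gateway: memory 20, value 76
Minimum memory: 18 GB.

18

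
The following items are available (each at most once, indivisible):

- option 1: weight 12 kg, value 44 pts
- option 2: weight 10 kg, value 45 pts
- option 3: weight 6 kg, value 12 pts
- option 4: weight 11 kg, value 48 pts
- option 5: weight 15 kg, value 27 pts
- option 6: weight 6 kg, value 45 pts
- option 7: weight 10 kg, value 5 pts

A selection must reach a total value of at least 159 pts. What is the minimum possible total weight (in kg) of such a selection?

39

Subsets with value ≥ 159, sorted by total weight:
- option 1+option 2+option 4+option 6: weight 39, value 182
- option 2+option 4+option 5+option 6: weight 42, value 165
- option 1+option 2+option 5+option 6: weight 43, value 161
Minimum weight: 39 kg.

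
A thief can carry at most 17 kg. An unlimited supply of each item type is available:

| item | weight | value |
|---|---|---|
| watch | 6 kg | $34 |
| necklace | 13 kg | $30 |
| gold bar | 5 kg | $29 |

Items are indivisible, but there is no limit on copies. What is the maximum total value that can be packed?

$97

Best value-per-unit is gold bar at 29/5; filling with it alone gives 3×29 = 87.
Optimal mix: 2×watch + 1×gold bar → weight 17, value 97.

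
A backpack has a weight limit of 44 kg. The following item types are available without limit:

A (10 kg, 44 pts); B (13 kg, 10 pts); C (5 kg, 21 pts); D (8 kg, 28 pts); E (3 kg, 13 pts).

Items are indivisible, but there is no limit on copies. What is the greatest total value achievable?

192 pts

Best value-per-unit is A at 44/10; filling with it alone gives 4×44 = 176.
Optimal mix: 3×A + 1×C + 3×E → weight 44, value 192.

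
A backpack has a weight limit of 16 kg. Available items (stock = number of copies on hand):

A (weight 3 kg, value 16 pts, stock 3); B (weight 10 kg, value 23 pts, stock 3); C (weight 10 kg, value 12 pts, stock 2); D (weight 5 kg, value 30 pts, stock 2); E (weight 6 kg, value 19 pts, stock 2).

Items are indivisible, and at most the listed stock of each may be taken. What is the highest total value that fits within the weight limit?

92 pts

Best selections within weight 16 and stock limits:
- 2×A + 2×D: weight 16, value 92
- 2×D + 1×E: weight 16, value 79
- 3×A + 1×D: weight 14, value 78
- 1×A + 2×D: weight 13, value 76
Best: 92 pts.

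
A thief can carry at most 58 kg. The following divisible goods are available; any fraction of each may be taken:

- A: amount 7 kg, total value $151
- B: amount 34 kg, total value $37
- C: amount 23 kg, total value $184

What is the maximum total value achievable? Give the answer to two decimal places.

Take in order of value per unit:
- A (151/7 per unit): all 7 → value 151, running total 151.00
- C (184/23 per unit): all 23 → value 184, running total 335.00
- B (37/34 per unit): 28 of 34 → value 28×37/34 = 30.4706, running total 365.47
Total 365.47.

365.47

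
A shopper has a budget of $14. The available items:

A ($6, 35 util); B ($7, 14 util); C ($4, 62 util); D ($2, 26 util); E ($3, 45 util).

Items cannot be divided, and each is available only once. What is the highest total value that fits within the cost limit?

142 util

This is a 0/1 knapsack; check combinations near the capacity.
- A+C+E: cost 6+4+3=13, value 35+62+45=142
- C+D+E: cost 4+2+3=9, value 62+26+45=133
- A+C+D: cost 6+4+2=12, value 35+62+26=123
- B+C+E: cost 7+4+3=14, value 14+62+45=121
- C+E: cost 4+3=7, value 62+45=107
Best: 142 util.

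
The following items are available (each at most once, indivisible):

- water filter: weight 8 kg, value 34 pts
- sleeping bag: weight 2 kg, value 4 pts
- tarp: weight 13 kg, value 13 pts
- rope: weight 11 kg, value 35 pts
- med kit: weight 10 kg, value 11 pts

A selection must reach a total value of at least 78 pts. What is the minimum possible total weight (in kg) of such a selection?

Subsets with value ≥ 78, sorted by total weight:
- water filter+rope+med kit: weight 29, value 80
- water filter+sleeping bag+rope+med kit: weight 31, value 84
- water filter+tarp+rope: weight 32, value 82
- water filter+sleeping bag+tarp+rope: weight 34, value 86
Minimum weight: 29 kg.

29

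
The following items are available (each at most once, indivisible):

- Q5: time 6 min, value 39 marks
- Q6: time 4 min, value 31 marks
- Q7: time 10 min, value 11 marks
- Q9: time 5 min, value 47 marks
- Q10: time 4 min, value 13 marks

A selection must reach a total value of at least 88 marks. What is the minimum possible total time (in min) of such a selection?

Subsets with value ≥ 88, sorted by total time:
- Q6+Q9+Q10: time 13, value 91
- Q5+Q6+Q9: time 15, value 117
- Q5+Q9+Q10: time 15, value 99
Minimum time: 13 min.

13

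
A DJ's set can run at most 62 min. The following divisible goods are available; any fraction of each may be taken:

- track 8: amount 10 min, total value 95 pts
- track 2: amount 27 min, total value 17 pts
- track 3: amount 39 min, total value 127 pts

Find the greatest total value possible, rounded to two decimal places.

Take in order of value per unit:
- track 8 (95/10 per unit): all 10 → value 95, running total 95.00
- track 3 (127/39 per unit): all 39 → value 127, running total 222.00
- track 2 (17/27 per unit): 13 of 27 → value 13×17/27 = 8.1852, running total 230.19
Total 230.19.

230.19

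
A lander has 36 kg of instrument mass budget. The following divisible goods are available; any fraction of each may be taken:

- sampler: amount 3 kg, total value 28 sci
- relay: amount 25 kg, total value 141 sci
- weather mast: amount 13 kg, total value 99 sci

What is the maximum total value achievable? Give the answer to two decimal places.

Take in order of value per unit:
- sampler (28/3 per unit): all 3 → value 28, running total 28.00
- weather mast (99/13 per unit): all 13 → value 99, running total 127.00
- relay (141/25 per unit): 20 of 25 → value 20×141/25 = 112.8000, running total 239.80
Total 239.80.

239.80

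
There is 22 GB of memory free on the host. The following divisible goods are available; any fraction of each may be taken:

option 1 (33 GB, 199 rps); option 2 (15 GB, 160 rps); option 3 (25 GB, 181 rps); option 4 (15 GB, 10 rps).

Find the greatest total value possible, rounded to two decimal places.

210.68

Take in order of value per unit:
- option 2 (160/15 per unit): all 15 → value 160, running total 160.00
- option 3 (181/25 per unit): 7 of 25 → value 7×181/25 = 50.6800, running total 210.68
Total 210.68.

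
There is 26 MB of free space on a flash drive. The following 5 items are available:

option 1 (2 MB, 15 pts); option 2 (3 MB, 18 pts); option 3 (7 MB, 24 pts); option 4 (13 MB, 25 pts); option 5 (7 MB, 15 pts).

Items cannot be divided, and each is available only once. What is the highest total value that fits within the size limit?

Check high-value combinations within 26 MB:
- option 1+option 2+option 3+option 4: size 2+3+7+13=25, value 15+18+24+25=82
- option 1+option 2+option 4+option 5: size 2+3+13+7=25, value 15+18+25+15=73
- option 1+option 2+option 3+option 5: size 2+3+7+7=19, value 15+18+24+15=72
- option 2+option 3+option 4: size 3+7+13=23, value 18+24+25=67
- option 1+option 3+option 4: size 2+7+13=22, value 15+24+25=64
Best: 82 pts.

82 pts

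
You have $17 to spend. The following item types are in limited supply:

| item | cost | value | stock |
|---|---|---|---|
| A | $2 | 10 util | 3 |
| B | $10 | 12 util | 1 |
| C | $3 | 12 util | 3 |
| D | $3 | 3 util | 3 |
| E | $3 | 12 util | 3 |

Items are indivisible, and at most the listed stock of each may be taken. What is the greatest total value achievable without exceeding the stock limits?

70 util

Best selections within cost 17 and stock limits:
- 1×A + 2×C + 3×E: cost 17, value 70
- 1×A + 3×C + 2×E: cost 17, value 70
- 2×A + 1×C + 3×E: cost 16, value 68
- 2×A + 2×C + 2×E: cost 16, value 68
Best: 70 util.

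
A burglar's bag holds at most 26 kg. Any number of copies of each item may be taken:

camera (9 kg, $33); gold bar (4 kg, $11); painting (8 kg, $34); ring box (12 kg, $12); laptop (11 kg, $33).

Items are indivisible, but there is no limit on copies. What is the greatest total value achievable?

$102

Best value-per-unit is painting at 34/8, and filling with it alone uses weight 3×8=24. No mix of the others beats 3×34 = 102.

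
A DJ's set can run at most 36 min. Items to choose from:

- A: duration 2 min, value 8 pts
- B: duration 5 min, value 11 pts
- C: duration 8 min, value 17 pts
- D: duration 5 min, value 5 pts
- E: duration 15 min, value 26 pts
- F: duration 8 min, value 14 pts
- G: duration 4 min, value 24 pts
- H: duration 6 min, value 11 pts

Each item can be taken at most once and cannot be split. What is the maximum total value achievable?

Check high-value combinations within 36 min:
- A+B+C+E+G: duration 2+5+8+15+4=34, value 8+11+17+26+24=86
- A+C+E+G+H: duration 2+8+15+4+6=35, value 8+17+26+24+11=86
- A+B+C+F+G+H: duration 2+5+8+8+4+6=33, value 8+11+17+14+24+11=85
- A+B+E+F+G: duration 2+5+15+8+4=34, value 8+11+26+14+24=83
Best: 86 pts.

86 pts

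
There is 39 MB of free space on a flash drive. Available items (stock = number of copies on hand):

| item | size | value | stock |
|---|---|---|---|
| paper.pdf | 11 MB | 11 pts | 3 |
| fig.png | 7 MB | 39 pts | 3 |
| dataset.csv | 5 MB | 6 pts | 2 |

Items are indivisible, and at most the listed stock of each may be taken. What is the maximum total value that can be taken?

Top feasible selections:
- 1×paper.pdf + 3×fig.png + 1×dataset.csv: size 37, value 134
- 3×fig.png + 2×dataset.csv: size 31, value 129
- 1×paper.pdf + 3×fig.png: size 32, value 128
- 3×fig.png + 1×dataset.csv: size 26, value 123
Best: 134 pts.

134 pts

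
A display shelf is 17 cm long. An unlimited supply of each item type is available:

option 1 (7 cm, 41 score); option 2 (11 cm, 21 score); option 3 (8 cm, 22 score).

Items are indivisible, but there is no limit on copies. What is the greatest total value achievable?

82 score

Best value-per-unit is option 1 at 41/7, and filling with it alone uses length 2×7=14. No mix of the others beats 2×41 = 82.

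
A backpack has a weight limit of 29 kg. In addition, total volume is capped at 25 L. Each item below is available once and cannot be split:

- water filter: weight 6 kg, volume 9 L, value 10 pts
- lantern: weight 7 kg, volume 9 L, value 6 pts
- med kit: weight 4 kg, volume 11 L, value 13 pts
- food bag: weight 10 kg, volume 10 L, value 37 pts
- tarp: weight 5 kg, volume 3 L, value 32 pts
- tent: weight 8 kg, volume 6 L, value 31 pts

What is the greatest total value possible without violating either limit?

100 pts

Feasible sets respecting both limits:
- food bag+tarp+tent: weight 23, volume 19, value 100
- med kit+food bag+tarp: weight 19, volume 24, value 82
- water filter+food bag+tarp: weight 21, volume 22, value 79
- water filter+food bag+tent: weight 24, volume 25, value 78
Best: 100 pts.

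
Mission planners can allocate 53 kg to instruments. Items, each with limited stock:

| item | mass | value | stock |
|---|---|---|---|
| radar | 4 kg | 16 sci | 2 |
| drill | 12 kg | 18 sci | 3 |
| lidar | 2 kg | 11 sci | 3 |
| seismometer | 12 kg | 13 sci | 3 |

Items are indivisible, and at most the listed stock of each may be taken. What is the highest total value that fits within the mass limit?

119 sci

Top feasible selections:
- 2×radar + 3×drill + 3×lidar: mass 50, value 119
- 2×radar + 2×drill + 3×lidar + 1×seismometer: mass 50, value 114
Best: 119 sci.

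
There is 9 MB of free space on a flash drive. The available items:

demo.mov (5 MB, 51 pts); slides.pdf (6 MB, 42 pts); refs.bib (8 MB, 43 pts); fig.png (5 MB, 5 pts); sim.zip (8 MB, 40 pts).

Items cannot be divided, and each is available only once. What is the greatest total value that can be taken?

Check high-value combinations within 9 MB:
- demo.mov: size 5, value 51
- refs.bib: size 8, value 43
- slides.pdf: size 6, value 42
Best: 51 pts.

51 pts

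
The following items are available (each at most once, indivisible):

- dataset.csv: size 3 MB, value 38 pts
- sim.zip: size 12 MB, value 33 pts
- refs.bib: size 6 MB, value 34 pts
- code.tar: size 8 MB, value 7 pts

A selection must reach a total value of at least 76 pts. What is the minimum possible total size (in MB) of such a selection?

17

Subsets with value ≥ 76, sorted by total size:
- dataset.csv+refs.bib+code.tar: size 17, value 79
- dataset.csv+sim.zip+refs.bib: size 21, value 105
Minimum size: 17 MB.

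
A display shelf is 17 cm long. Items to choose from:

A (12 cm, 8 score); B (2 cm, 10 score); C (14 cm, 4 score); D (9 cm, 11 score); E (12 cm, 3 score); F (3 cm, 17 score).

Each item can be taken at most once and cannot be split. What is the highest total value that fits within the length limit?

Check high-value combinations within 17 cm:
- B+D+F: length 2+9+3=14, value 10+11+17=38
- A+B+F: length 12+2+3=17, value 8+10+17=35
- B+E+F: length 2+12+3=17, value 10+3+17=30
- D+F: length 9+3=12, value 11+17=28
- B+F: length 2+3=5, value 10+17=27
Best: 38 score.

38 score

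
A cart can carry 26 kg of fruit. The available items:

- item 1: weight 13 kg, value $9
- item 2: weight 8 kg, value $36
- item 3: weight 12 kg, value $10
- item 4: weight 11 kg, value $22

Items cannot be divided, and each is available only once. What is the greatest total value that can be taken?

Check high-value combinations within 26 kg:
- item 2+item 4: weight 8+11=19, value 36+22=58
- item 2+item 3: weight 8+12=20, value 36+10=46
- item 1+item 2: weight 13+8=21, value 9+36=45
Best: $58.

$58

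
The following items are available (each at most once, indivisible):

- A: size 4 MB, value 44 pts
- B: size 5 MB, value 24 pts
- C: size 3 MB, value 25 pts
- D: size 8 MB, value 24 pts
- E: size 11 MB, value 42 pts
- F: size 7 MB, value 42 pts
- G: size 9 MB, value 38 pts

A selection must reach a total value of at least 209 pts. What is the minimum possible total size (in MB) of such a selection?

Subsets with value ≥ 209, sorted by total size:
- A+B+C+E+F+G: size 39, value 215
- A+C+D+E+F+G: size 42, value 215
- A+B+D+E+F+G: size 44, value 214
Minimum size: 39 MB.

39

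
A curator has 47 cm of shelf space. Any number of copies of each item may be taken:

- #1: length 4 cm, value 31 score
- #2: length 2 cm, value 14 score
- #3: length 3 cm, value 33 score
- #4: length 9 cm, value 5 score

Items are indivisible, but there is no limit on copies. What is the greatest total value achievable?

509 score

Best value-per-unit is #3 at 33/3; filling with it alone gives 15×33 = 495.
Optimal mix: 1×#2 + 15×#3 → length 47, value 509.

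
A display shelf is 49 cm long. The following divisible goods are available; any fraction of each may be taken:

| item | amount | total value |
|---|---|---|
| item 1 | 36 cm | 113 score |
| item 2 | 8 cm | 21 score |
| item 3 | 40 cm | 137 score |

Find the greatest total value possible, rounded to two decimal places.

165.25

Take in order of value per unit:
- item 3 (137/40 per unit): all 40 → value 137, running total 137.00
- item 1 (113/36 per unit): 9 of 36 → value 9×113/36 = 28.2500, running total 165.25
Total 165.25.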